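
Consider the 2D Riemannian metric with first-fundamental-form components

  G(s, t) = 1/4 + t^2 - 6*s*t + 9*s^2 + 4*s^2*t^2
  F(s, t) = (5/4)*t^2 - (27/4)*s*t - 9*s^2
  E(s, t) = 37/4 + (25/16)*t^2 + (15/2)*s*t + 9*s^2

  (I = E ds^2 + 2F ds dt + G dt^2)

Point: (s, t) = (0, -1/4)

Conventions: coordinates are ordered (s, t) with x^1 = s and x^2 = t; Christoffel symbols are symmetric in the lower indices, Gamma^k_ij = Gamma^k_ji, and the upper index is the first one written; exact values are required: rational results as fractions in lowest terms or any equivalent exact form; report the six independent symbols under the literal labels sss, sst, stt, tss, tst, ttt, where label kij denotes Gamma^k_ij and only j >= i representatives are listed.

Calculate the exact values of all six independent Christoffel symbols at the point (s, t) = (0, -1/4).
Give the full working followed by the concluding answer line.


E = 2393/256, F = 5/64, G = 5/16 at the point
E_s = -15/8, E_t = -25/32, F_s = 27/16, F_t = -5/8, G_s = 3/2, G_t = -1/2
EG - F^2 = 2985/1024;  g^inv = (1024/2985) * [[5/16, -5/64], [-5/64, 2393/256]]
first-kind symbols [ij,l] = (1/2)(d_i g_jl + d_j g_il - d_l g_ij): [ss,s] = E_s/2 = -15/16, [ss,t] = F_s - E_t/2 = 133/64, [st,s] = E_t/2 = -25/64, [st,t] = G_s/2 = 3/4, [tt,s] = F_t - G_s/2 = -11/8, [tt,t] = G_t/2 = -1/4
Gamma^s_ij = (G*[ij,s] - F*[ij,t])/(EG - F^2), Gamma^t_ij = (E*[ij,t] - F*[ij,s])/(EG - F^2)

Answer: Gamma_sss = -373/2388, Gamma_sst = -37/597, Gamma_stt = -28/199, Gamma_tss = 319469/47760, Gamma_tst = 28841/11940, Gamma_ttt = -761/995


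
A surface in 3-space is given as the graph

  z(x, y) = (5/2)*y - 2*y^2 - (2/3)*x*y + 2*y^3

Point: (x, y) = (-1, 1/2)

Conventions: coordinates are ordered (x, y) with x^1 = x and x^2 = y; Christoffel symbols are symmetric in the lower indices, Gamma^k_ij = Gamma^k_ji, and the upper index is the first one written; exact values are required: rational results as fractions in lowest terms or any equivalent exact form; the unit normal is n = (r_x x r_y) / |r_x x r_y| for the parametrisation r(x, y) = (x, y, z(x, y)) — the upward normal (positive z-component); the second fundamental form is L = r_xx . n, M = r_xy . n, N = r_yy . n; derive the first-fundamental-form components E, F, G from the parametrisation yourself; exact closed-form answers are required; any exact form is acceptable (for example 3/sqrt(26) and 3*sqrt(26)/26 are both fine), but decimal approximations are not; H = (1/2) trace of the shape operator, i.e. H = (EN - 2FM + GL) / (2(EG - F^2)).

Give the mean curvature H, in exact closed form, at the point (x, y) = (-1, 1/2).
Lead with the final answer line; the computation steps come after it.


Answer: H = 7*sqrt(74)/2738

z_x = -1/3, z_y = 8/3, z_xx = 0, z_xy = -2/3, z_yy = 2
E = 10/9, F = -8/9, G = 73/9; answer radicand W^2 = 74/9
unnormalised second-form numerators: l = 0, m = -2/3, n = 2; L = l/sqrt(74/9), and similarly M = m/sqrt(W^2), N = n/sqrt(W^2)
H = (E*n - 2*F*m + G*l) / (2*(EG - F^2)*sqrt(W^2)); E*n - 2*F*m + G*l = 28/27, EG - F^2 = 74/9, so H = (7/111)/sqrt(74/9)


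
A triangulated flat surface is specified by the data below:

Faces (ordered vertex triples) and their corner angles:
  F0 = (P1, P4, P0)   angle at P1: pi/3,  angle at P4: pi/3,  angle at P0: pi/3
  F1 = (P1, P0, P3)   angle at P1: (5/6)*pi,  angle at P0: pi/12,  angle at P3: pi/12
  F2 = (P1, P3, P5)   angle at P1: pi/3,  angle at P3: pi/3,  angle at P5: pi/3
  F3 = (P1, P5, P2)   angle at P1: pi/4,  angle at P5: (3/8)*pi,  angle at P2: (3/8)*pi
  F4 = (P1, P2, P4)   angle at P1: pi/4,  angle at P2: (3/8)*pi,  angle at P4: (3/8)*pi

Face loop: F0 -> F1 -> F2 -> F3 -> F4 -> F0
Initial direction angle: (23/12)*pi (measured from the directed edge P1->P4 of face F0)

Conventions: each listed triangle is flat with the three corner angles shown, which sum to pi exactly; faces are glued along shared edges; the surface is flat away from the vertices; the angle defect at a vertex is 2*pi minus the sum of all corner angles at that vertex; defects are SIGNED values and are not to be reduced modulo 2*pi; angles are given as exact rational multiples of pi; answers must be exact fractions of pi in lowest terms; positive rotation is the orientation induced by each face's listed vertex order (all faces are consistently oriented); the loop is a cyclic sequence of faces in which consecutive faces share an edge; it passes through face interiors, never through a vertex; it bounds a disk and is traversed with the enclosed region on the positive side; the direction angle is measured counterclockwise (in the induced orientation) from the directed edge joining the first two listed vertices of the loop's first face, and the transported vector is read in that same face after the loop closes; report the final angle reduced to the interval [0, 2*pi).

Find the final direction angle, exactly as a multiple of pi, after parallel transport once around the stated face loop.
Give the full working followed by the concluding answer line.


enclosed vertex P1: corner angles sum to 2*pi, defect = 2*pi - 2*pi = 0
the final direction is the initial angle plus the enclosed defects, taken mod 2*pi in the induced orientation
final angle = (23/12)*pi + 0 = (23/12)*pi (mod 2*pi)

Answer: final direction angle = (23/12)*pi


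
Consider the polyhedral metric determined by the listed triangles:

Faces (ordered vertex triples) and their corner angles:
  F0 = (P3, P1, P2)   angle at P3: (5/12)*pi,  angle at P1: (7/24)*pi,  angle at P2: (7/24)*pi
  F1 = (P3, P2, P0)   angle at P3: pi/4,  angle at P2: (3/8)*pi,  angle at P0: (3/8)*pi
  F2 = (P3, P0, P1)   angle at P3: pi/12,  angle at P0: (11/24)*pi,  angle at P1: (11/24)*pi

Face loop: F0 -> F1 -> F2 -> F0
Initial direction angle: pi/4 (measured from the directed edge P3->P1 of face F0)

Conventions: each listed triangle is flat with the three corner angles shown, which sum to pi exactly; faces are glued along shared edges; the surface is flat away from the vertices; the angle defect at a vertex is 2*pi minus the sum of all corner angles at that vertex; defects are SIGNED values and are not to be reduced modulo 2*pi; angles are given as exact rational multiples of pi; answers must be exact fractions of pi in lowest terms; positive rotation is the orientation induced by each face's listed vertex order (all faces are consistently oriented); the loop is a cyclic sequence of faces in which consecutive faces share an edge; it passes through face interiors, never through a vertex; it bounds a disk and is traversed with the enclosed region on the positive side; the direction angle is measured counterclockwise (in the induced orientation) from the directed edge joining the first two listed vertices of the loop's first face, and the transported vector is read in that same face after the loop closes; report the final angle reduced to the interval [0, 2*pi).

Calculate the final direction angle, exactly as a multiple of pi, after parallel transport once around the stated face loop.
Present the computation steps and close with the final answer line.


enclosed vertex P3: corner angles sum to (3/4)*pi, defect = 2*pi - (3/4)*pi = (5/4)*pi
by Gauss-Bonnet the loop rotates the vector by the enclosed defect sum (positive orientation, mod 2*pi)
final angle = pi/4 + (5/4)*pi = (3/2)*pi (mod 2*pi)

Answer: final direction angle = (3/2)*pi


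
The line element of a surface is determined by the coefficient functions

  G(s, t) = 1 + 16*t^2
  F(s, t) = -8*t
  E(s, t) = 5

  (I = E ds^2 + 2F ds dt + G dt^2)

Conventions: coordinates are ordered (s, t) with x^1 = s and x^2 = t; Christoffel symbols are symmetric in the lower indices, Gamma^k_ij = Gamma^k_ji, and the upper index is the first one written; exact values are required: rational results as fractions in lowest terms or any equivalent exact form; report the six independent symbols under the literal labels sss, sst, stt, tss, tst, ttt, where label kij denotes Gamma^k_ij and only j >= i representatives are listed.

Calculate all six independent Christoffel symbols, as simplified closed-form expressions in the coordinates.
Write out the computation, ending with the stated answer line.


E = 5; F = -8*t; G = 1 + 16*t^2
Gamma^k_ij = (1/2) g^{kl} (d_i g_jl + d_j g_il - d_l g_ij), with g^inv = (1/(EG-F^2)) [[G, -F], [-F, E]]
first partials: E_s = 0, E_t = 0, F_s = 0, F_t = -8, G_s = 0, G_t = 32*t
D = EG - F^2 = 5 + 16*t^2
expanded: Gamma^s_ss = (G E_s - 2F F_s + F E_t)/(2D), Gamma^s_st = (G E_t - F G_s)/(2D), Gamma^s_tt = (2G F_t - G G_s - F G_t)/(2D), Gamma^t_ss = (2E F_s - E E_t - F E_s)/(2D), Gamma^t_st = (E G_s - F E_t)/(2D), Gamma^t_tt = (E G_t - 2F F_t + F G_s)/(2D); substitute and cancel common factors

Answer: Gamma_sss = 0, Gamma_sst = 0, Gamma_stt = -8/(16*t^2 + 5), Gamma_tss = 0, Gamma_tst = 0, Gamma_ttt = 16*t/(16*t^2 + 5)


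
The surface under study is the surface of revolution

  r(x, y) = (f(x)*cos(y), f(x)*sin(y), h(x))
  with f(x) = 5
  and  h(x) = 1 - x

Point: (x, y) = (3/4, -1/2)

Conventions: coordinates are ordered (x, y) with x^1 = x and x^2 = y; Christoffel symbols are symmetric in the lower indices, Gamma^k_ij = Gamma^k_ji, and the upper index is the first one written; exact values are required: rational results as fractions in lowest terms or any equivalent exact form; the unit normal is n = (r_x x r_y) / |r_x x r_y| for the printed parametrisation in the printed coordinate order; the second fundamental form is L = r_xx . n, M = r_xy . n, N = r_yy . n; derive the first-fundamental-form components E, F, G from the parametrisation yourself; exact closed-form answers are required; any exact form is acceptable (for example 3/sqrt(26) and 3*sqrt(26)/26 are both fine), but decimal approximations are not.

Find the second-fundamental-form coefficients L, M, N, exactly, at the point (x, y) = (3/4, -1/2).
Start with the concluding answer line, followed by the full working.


Answer: L = 0, M = 0, N = -5

f = 5, f' = 0, f'' = 0, h' = -1, h'' = 0
E = 1, F = 0, G = 25; answer radicand W^2 = 1
unnormalised second-form numerators: l = 0, m = 0, n = -5; L = l/sqrt(1), and similarly M = m/sqrt(W^2), N = n/sqrt(W^2)


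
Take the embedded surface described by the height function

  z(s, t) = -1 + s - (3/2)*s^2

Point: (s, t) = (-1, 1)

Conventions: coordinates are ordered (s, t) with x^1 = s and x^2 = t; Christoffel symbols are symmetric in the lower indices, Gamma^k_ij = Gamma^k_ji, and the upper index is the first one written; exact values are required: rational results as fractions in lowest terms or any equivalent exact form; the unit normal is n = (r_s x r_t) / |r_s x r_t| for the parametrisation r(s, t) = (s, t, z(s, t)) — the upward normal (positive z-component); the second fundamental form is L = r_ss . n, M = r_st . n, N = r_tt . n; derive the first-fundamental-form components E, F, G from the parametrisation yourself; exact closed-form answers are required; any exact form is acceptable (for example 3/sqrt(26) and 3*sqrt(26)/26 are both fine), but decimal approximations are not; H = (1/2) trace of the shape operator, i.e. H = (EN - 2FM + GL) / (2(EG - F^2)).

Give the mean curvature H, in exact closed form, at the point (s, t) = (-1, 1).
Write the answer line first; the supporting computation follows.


Answer: H = -3*sqrt(17)/578

z_s = 4, z_t = 0, z_ss = -3, z_st = 0, z_tt = 0
E = 17, F = 0, G = 1; answer radicand W^2 = 17
unnormalised second-form numerators: l = -3, m = 0, n = 0; L = l/sqrt(17), and similarly M = m/sqrt(W^2), N = n/sqrt(W^2)
H = (E*n - 2*F*m + G*l) / (2*(EG - F^2)*sqrt(W^2)); E*n - 2*F*m + G*l = -3, EG - F^2 = 17, so H = (-3/34)/sqrt(17)


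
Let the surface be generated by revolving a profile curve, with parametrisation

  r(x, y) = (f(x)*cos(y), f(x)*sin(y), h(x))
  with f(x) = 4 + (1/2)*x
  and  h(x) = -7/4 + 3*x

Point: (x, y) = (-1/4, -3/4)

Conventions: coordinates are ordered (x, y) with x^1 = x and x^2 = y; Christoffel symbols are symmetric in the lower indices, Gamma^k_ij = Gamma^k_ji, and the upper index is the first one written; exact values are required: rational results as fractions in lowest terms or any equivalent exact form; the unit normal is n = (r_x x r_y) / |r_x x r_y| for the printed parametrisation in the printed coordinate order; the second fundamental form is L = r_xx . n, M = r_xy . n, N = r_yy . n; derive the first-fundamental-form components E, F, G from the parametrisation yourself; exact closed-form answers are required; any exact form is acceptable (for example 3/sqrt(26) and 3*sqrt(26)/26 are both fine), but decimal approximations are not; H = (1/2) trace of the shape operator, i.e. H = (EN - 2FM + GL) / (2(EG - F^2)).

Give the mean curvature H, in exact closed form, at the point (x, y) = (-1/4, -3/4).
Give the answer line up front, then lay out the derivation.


Answer: H = 24*sqrt(37)/1147

f = 31/8, f' = 1/2, f'' = 0, h' = 3, h'' = 0
E = 37/4, F = 0, G = 961/64; answer radicand W^2 = 37/4
unnormalised second-form numerators: l = 0, m = 0, n = 93/8; L = l/sqrt(37/4), and similarly M = m/sqrt(W^2), N = n/sqrt(W^2)
H = (E*n - 2*F*m + G*l) / (2*(EG - F^2)*sqrt(W^2)); E*n - 2*F*m + G*l = 3441/32, EG - F^2 = 35557/256, so H = (12/31)/sqrt(37/4)


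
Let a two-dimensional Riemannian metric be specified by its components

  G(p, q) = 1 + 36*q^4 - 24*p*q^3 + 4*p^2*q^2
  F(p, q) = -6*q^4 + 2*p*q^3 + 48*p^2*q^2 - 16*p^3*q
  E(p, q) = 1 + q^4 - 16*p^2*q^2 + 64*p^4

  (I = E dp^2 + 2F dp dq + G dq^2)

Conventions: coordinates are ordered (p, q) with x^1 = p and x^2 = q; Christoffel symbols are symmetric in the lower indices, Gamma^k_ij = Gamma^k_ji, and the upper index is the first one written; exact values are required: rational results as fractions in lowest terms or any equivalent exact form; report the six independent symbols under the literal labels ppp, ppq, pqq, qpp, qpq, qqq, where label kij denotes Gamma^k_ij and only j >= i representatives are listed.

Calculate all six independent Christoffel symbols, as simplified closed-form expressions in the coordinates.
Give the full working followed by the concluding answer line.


E = 1 + q^4 - 16*p^2*q^2 + 64*p^4; F = -6*q^4 + 2*p*q^3 + 48*p^2*q^2 - 16*p^3*q; G = 1 + 36*q^4 - 24*p*q^3 + 4*p^2*q^2
Gamma^k_ij = (1/2) g^{kl} (d_i g_jl + d_j g_il - d_l g_ij), with g^inv = (1/(EG-F^2)) [[G, -F], [-F, E]]
first partials: E_p = -32*p*q^2 + 256*p^3, E_q = 4*q^3 - 32*p^2*q, F_p = 2*q^3 + 96*p*q^2 - 48*p^2*q, F_q = -24*q^3 + 6*p*q^2 + 96*p^2*q - 16*p^3, G_p = -24*q^3 + 8*p*q^2, G_q = 144*q^3 - 72*p*q^2 + 8*p^2*q
D = EG - F^2 = 1 + 37*q^4 - 24*p*q^3 - 12*p^2*q^2 + 64*p^4
expanded: Gamma^p_pp = (G E_p - 2F F_p + F E_q)/(2D), Gamma^p_pq = (G E_q - F G_p)/(2D), Gamma^p_qq = (2G F_q - G G_p - F G_q)/(2D), Gamma^q_pp = (2E F_p - E E_q - F E_p)/(2D), Gamma^q_pq = (E G_p - F E_q)/(2D), Gamma^q_qq = (E G_q - 2F F_q + F G_p)/(2D); substitute and cancel common factors

Answer: Gamma_ppp = (128*p^3 - 16*p*q^2)/(64*p^4 - 12*p^2*q^2 - 24*p*q^3 + 37*q^4 + 1), Gamma_ppq = (-16*p^2*q + 2*q^3)/(64*p^4 - 12*p^2*q^2 - 24*p*q^3 + 37*q^4 + 1), Gamma_pqq = (-16*p^3 + 96*p^2*q + 2*p*q^2 - 12*q^3)/(64*p^4 - 12*p^2*q^2 - 24*p*q^3 + 37*q^4 + 1), Gamma_qpp = (-32*p^2*q + 96*p*q^2)/(64*p^4 - 12*p^2*q^2 - 24*p*q^3 + 37*q^4 + 1), Gamma_qpq = (4*p*q^2 - 12*q^3)/(64*p^4 - 12*p^2*q^2 - 24*p*q^3 + 37*q^4 + 1), Gamma_qqq = (4*p^2*q - 36*p*q^2 + 72*q^3)/(64*p^4 - 12*p^2*q^2 - 24*p*q^3 + 37*q^4 + 1)


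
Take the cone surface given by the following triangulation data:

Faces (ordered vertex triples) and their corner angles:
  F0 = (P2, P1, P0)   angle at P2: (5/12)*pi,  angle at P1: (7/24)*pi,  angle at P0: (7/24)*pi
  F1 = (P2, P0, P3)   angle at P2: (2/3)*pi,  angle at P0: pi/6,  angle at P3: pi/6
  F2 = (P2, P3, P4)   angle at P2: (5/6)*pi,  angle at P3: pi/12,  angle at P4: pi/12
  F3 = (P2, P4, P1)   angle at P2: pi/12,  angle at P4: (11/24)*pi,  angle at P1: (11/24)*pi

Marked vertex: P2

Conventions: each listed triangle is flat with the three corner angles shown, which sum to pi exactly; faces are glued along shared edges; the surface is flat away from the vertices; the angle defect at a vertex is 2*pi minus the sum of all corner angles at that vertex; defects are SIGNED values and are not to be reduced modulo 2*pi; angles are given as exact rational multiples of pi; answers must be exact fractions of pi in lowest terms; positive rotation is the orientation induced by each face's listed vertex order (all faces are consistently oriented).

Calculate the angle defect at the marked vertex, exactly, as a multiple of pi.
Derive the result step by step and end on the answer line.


Sum of corner angles at P2: 2*pi
defect = 2*pi - 2*pi

Answer: defect(P2) = 0


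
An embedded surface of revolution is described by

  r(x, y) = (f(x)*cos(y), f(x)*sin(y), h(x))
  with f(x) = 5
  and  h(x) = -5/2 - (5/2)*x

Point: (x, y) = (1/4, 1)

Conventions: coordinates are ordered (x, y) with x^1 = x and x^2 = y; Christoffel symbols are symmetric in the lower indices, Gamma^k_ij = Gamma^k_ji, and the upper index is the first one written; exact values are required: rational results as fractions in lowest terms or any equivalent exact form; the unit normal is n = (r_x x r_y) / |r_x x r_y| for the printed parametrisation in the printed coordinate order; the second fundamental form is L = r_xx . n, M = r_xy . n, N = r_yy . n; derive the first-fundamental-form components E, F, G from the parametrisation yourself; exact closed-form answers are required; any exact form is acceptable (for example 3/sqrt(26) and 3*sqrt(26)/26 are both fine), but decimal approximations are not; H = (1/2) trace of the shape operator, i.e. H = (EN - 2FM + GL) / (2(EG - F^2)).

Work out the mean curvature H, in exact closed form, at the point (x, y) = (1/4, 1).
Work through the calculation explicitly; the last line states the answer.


f = 5, f' = 0, f'' = 0, h' = -5/2, h'' = 0
E = 25/4, F = 0, G = 25; answer radicand W^2 = 25/4
unnormalised second-form numerators: l = 0, m = 0, n = -25/2; L = l/sqrt(25/4), and similarly M = m/sqrt(W^2), N = n/sqrt(W^2)
H = (E*n - 2*F*m + G*l) / (2*(EG - F^2)*sqrt(W^2)); E*n - 2*F*m + G*l = -625/8, EG - F^2 = 625/4, so H = (-1/4)/sqrt(25/4)

Answer: H = -1/10


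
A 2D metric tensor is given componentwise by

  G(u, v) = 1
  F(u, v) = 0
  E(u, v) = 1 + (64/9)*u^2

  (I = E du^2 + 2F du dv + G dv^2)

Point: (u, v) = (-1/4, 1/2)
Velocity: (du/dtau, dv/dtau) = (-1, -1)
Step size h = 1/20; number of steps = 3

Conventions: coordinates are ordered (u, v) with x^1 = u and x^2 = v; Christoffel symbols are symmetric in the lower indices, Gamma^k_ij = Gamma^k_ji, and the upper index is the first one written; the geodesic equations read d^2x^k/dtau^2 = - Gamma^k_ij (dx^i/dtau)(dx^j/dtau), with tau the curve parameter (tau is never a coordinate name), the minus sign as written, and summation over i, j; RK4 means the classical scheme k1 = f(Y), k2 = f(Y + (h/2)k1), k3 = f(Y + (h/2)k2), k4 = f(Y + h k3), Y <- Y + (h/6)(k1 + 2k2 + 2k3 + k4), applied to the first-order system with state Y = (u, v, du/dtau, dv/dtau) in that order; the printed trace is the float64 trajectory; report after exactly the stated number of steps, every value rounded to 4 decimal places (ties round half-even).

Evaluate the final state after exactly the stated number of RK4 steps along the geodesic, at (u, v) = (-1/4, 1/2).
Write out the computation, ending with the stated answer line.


f(Y) = (du/dtau, dv/dtau, -Gamma^u_ij Y'^i Y'^j, -Gamma^v_ij Y'^i Y'^j) with the Gammas evaluated at the stage position; h = 0.050000; intermediate values shown to 6 dp
step 0: u = -0.2500, v = 0.5000, du/dtau = -1.0000, dv/dtau = -1.0000
step 1:
  k1: at (u, v) = (-0.250000, 0.500000), (du/dtau, dv/dtau) = (-1.000000, -1.000000); Gamma_uuu = -1.230769, Gamma_uuv = 0.000000, Gamma_uvv = 0.000000, Gamma_vuu = 0.000000, Gamma_vuv = 0.000000, Gamma_vvv = 0.000000; k1 = (-1.000000, -1.000000, 1.230769, 0.000000)
  k2: at (u, v) = (-0.275000, 0.475000), (du/dtau, dv/dtau) = (-0.969231, -1.000000); Gamma_uuu = -1.271676, Gamma_uuv = 0.000000, Gamma_uvv = 0.000000, Gamma_vuu = 0.000000, Gamma_vuv = 0.000000, Gamma_vvv = 0.000000; k2 = (-0.969231, -1.000000, 1.194623, 0.000000)
  k3: at (u, v) = (-0.274231, 0.475000), (du/dtau, dv/dtau) = (-0.970134, -1.000000); Gamma_uuu = -1.270602, Gamma_uuv = 0.000000, Gamma_uvv = 0.000000, Gamma_vuu = 0.000000, Gamma_vuv = 0.000000, Gamma_vvv = 0.000000; k3 = (-0.970134, -1.000000, 1.195840, 0.000000)
  k4: at (u, v) = (-0.298507, 0.450000), (du/dtau, dv/dtau) = (-0.940208, -1.000000); Gamma_uuu = -1.299374, Gamma_uuv = 0.000000, Gamma_uvv = 0.000000, Gamma_vuu = 0.000000, Gamma_vuv = 0.000000, Gamma_vvv = 0.000000; k4 = (-0.940208, -1.000000, 1.148635, 0.000000)
  Y <- Y + (h/6)(k1 + 2k2 + 2k3 + k4): u = -0.2985, v = 0.4500, du/dtau = -0.9403, dv/dtau = -1.0000
step 2:
  k1: at (u, v) = (-0.298491, 0.450000), (du/dtau, dv/dtau) = (-0.940331, -1.000000); Gamma_uuu = -1.299358, Gamma_uuv = 0.000000, Gamma_uvv = 0.000000, Gamma_vuu = 0.000000, Gamma_vuv = 0.000000, Gamma_vvv = 0.000000; k1 = (-0.940331, -1.000000, 1.148921, 0.000000)
  k2: at (u, v) = (-0.321999, 0.425000), (du/dtau, dv/dtau) = (-0.911608, -1.000000); Gamma_uuu = -1.318003, Gamma_uuv = 0.000000, Gamma_uvv = 0.000000, Gamma_vuu = 0.000000, Gamma_vuv = 0.000000, Gamma_vvv = 0.000000; k2 = (-0.911608, -1.000000, 1.095298, 0.000000)
  k3: at (u, v) = (-0.321281, 0.425000), (du/dtau, dv/dtau) = (-0.912948, -1.000000); Gamma_uuu = -1.317555, Gamma_uuv = 0.000000, Gamma_uvv = 0.000000, Gamma_vuu = 0.000000, Gamma_vuv = 0.000000, Gamma_vvv = 0.000000; k3 = (-0.912948, -1.000000, 1.098148, 0.000000)
  k4: at (u, v) = (-0.344139, 0.400000), (du/dtau, dv/dtau) = (-0.885423, -1.000000); Gamma_uuu = -1.328431, Gamma_uuv = 0.000000, Gamma_uvv = 0.000000, Gamma_vuu = 0.000000, Gamma_vuv = 0.000000, Gamma_vvv = 0.000000; k4 = (-0.885423, -1.000000, 1.041456, 0.000000)
  Y <- Y + (h/6)(k1 + 2k2 + 2k3 + k4): u = -0.3441, v = 0.4000, du/dtau = -0.8855, dv/dtau = -1.0000
step 3:
  k1: at (u, v) = (-0.344115, 0.400000), (du/dtau, dv/dtau) = (-0.885520, -1.000000); Gamma_uuu = -1.328424, Gamma_uuv = 0.000000, Gamma_uvv = 0.000000, Gamma_vuu = 0.000000, Gamma_vuv = 0.000000, Gamma_vvv = 0.000000; k1 = (-0.885520, -1.000000, 1.041678, 0.000000)
  k2: at (u, v) = (-0.366253, 0.375000), (du/dtau, dv/dtau) = (-0.859478, -1.000000); Gamma_uuu = -1.332962, Gamma_uuv = 0.000000, Gamma_uvv = 0.000000, Gamma_vuu = 0.000000, Gamma_vuv = 0.000000, Gamma_vvv = 0.000000; k2 = (-0.859478, -1.000000, 0.984662, 0.000000)
  k3: at (u, v) = (-0.365602, 0.375000), (du/dtau, dv/dtau) = (-0.860903, -1.000000); Gamma_uuu = -1.332904, Gamma_uuv = 0.000000, Gamma_uvv = 0.000000, Gamma_vuu = 0.000000, Gamma_vuv = 0.000000, Gamma_vvv = 0.000000; k3 = (-0.860903, -1.000000, 0.987888, 0.000000)
  k4: at (u, v) = (-0.387160, 0.350000), (du/dtau, dv/dtau) = (-0.836126, -1.000000); Gamma_uuu = -1.332655, Gamma_uuv = 0.000000, Gamma_uvv = 0.000000, Gamma_vuu = 0.000000, Gamma_vuv = 0.000000, Gamma_vvv = 0.000000; k4 = (-0.836126, -1.000000, 0.931667, 0.000000)
  Y <- Y + (h/6)(k1 + 2k2 + 2k3 + k4): u = -0.3871, v = 0.3500, du/dtau = -0.8362, dv/dtau = -1.0000

Answer: u = -0.3871, v = 0.3500, du/dtau = -0.8362, dv/dtau = -1.0000


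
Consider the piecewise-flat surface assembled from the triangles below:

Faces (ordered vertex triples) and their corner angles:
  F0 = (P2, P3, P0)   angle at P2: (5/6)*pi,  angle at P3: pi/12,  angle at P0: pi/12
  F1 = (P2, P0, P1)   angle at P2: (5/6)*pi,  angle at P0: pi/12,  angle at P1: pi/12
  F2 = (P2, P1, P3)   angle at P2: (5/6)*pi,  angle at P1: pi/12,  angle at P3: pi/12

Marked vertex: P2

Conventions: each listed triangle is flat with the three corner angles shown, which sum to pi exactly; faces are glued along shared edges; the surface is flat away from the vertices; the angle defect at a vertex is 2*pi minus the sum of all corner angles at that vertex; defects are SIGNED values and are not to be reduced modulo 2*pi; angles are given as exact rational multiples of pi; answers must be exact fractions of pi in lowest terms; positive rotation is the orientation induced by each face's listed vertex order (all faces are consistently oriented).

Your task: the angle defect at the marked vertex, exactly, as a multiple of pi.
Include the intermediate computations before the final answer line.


Sum of corner angles at P2: (5/2)*pi
defect = 2*pi - (5/2)*pi

Answer: defect(P2) = -pi/2


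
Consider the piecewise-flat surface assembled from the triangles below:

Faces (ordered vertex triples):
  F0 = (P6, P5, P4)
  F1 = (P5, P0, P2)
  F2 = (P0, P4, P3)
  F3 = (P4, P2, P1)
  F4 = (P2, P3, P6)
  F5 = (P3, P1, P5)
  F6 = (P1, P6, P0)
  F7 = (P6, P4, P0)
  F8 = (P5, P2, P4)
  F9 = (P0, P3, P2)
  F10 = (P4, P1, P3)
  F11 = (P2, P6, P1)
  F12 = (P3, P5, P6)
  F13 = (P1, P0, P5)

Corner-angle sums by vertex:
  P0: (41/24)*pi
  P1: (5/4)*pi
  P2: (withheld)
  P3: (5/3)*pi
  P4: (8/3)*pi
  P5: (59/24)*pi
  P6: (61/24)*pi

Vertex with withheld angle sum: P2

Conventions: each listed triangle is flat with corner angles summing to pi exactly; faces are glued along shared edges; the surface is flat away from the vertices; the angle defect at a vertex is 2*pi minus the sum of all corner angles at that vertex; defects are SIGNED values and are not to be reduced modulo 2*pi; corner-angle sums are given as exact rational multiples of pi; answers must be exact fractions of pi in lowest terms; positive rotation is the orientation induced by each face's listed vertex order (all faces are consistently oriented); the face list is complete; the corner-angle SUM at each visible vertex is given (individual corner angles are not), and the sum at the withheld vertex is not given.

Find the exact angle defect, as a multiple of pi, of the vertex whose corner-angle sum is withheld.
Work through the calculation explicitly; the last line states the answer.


V = 7, E = 21, F = 14; chi = V - E + F = 0
Gauss-Bonnet: total defect = 2*pi*chi = 0; visible defects sum to (-7/24)*pi

Answer: defect(P2) = (7/24)*pi


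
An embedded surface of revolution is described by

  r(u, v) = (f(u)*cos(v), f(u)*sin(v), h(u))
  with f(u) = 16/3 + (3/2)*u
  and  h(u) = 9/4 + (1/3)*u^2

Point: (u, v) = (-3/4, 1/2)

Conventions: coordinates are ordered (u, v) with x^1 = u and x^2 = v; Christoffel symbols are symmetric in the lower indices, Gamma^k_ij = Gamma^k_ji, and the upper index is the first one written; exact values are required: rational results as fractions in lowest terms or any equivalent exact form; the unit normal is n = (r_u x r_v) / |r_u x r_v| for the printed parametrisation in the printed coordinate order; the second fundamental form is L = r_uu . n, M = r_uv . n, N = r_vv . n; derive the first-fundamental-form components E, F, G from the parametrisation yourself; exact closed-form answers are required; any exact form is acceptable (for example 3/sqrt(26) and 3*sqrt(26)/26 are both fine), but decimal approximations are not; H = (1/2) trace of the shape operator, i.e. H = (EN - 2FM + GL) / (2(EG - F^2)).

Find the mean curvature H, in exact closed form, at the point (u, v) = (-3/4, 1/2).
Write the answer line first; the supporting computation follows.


Answer: H = 71*sqrt(10)/2525

f = 101/24, f' = 3/2, f'' = 0, h' = -1/2, h'' = 2/3
E = 5/2, F = 0, G = 10201/576; answer radicand W^2 = 5/2
unnormalised second-form numerators: l = 1, m = 0, n = -101/48; L = l/sqrt(5/2), and similarly M = m/sqrt(W^2), N = n/sqrt(W^2)
H = (E*n - 2*F*m + G*l) / (2*(EG - F^2)*sqrt(W^2)); E*n - 2*F*m + G*l = 7171/576, EG - F^2 = 51005/1152, so H = (71/505)/sqrt(5/2)


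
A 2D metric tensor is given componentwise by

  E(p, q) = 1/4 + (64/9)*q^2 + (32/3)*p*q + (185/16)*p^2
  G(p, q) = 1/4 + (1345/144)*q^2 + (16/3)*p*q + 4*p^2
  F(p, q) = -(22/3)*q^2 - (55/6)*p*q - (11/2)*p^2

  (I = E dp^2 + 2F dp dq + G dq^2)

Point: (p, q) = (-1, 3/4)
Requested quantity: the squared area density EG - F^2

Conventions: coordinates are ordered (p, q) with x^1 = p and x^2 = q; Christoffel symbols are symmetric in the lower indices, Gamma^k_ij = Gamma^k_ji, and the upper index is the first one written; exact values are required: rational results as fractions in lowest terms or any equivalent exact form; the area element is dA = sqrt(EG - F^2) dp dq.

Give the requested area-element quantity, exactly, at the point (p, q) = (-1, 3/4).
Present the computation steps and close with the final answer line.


E = 125/16, F = -11/4, G = 1409/256; EG - F^2 = 145149/4096

Answer: EG - F^2 = 145149/4096


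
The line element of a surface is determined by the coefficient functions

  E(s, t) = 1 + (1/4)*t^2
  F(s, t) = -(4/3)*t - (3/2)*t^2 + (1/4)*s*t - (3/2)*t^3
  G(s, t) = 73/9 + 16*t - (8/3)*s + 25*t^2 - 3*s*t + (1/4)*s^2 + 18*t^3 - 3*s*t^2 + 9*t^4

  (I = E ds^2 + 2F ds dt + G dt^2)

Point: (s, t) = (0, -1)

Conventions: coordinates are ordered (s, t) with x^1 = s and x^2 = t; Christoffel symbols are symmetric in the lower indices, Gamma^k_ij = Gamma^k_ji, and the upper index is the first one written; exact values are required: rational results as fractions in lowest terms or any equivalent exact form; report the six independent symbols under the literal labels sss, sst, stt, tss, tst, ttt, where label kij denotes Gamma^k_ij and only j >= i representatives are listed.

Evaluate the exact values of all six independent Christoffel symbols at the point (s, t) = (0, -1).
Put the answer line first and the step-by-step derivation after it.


Answer: Gamma_sss = 0, Gamma_sst = -9/301, Gamma_stt = -54/301, Gamma_tss = 0, Gamma_tst = -48/301, Gamma_ttt = -288/301

E = 5/4, F = 4/3, G = 73/9 at the point
E_s = 0, E_t = -1/2, F_s = -1/4, F_t = -17/6, G_s = -8/3, G_t = -16
EG - F^2 = 301/36;  g^inv = (36/301) * [[73/9, -4/3], [-4/3, 5/4]]
first-kind symbols [ij,l] = (1/2)(d_i g_jl + d_j g_il - d_l g_ij): [ss,s] = E_s/2 = 0, [ss,t] = F_s - E_t/2 = 0, [st,s] = E_t/2 = -1/4, [st,t] = G_s/2 = -4/3, [tt,s] = F_t - G_s/2 = -3/2, [tt,t] = G_t/2 = -8
Gamma^s_ij = (G*[ij,s] - F*[ij,t])/(EG - F^2), Gamma^t_ij = (E*[ij,t] - F*[ij,s])/(EG - F^2)


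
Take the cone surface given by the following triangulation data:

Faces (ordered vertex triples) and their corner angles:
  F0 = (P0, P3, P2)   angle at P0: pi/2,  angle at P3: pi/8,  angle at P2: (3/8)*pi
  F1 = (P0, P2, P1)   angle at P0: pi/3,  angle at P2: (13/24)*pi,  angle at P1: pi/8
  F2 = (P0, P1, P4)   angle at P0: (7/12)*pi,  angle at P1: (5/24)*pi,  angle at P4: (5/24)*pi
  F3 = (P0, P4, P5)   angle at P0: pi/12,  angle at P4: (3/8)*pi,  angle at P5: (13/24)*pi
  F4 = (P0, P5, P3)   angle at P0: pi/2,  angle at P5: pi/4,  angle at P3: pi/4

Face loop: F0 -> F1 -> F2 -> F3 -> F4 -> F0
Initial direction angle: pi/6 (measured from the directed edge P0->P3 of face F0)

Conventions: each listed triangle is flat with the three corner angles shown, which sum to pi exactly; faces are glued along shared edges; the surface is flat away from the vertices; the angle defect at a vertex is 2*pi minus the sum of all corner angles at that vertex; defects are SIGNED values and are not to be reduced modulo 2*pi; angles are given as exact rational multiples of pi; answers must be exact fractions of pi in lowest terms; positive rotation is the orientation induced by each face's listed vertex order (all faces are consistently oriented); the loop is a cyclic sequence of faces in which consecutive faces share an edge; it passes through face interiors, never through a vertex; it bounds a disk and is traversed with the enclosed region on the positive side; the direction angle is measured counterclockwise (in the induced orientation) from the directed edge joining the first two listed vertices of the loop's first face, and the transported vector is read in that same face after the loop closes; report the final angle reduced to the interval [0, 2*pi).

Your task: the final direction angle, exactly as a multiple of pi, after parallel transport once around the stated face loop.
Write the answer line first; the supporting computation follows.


Answer: final direction angle = pi/6

enclosed vertex P0: corner angles sum to 2*pi, defect = 2*pi - 2*pi = 0
adding the enclosed defects to the starting angle (mod 2*pi, induced orientation) gives the holonomy
final angle = pi/6 + 0 = pi/6 (mod 2*pi)


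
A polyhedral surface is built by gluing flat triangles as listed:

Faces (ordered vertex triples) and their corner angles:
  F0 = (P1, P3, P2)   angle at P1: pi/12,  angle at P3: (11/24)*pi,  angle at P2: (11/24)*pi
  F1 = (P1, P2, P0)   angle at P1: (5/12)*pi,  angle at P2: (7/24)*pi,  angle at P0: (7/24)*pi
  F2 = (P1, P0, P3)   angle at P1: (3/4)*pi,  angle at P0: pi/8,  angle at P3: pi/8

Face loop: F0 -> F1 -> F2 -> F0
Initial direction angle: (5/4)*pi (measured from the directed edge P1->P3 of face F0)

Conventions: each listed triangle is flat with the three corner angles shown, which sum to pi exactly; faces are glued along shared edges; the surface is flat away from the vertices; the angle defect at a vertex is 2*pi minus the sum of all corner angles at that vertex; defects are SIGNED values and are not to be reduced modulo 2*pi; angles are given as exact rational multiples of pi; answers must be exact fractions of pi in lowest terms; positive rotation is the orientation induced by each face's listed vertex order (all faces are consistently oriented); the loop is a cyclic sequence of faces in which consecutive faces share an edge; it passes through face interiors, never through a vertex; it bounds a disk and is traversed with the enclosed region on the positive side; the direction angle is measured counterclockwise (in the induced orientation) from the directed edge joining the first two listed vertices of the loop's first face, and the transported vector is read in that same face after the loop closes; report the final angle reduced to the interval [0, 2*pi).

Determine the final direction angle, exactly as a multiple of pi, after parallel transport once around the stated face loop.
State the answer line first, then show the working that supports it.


Answer: final direction angle = 0

enclosed vertex P1: corner angles sum to (5/4)*pi, defect = 2*pi - (5/4)*pi = (3/4)*pi
the final direction is the initial angle plus the enclosed defects, taken mod 2*pi in the induced orientation
final angle = (5/4)*pi + (3/4)*pi = 0 (mod 2*pi)


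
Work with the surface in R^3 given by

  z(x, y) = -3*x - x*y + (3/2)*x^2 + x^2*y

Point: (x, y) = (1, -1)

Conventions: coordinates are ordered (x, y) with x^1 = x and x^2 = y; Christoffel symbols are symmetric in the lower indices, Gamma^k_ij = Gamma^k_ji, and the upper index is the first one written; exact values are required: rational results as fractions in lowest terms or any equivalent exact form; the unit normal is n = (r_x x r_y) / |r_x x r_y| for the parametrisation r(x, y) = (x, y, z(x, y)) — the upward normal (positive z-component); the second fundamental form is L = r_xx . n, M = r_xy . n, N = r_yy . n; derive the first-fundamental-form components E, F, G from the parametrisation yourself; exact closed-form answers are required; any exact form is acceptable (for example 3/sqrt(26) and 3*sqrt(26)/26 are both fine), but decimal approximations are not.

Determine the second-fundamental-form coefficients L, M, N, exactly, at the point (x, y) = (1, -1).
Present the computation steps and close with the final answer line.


z_x = -1, z_y = 0, z_xx = 1, z_xy = 1, z_yy = 0
E = 2, F = 0, G = 1; answer radicand W^2 = 2
unnormalised second-form numerators: l = 1, m = 1, n = 0; L = l/sqrt(2), and similarly M = m/sqrt(W^2), N = n/sqrt(W^2)

Answer: L = sqrt(2)/2, M = sqrt(2)/2, N = 0


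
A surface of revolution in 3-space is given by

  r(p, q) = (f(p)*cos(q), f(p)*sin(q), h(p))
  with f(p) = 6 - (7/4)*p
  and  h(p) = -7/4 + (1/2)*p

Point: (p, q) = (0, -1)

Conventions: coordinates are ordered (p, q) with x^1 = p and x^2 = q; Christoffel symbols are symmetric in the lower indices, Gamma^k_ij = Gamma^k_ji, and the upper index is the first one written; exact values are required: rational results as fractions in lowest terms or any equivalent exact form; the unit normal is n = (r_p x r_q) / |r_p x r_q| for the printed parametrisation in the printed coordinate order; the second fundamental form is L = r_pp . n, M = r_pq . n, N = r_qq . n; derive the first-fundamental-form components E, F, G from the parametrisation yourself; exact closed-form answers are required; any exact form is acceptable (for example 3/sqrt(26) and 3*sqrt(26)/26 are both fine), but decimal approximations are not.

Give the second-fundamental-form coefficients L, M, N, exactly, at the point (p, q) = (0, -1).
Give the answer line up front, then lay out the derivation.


Answer: L = 0, M = 0, N = 12*sqrt(53)/53

f = 6, f' = -7/4, f'' = 0, h' = 1/2, h'' = 0
E = 53/16, F = 0, G = 36; answer radicand W^2 = 53/16
unnormalised second-form numerators: l = 0, m = 0, n = 3; L = l/sqrt(53/16), and similarly M = m/sqrt(W^2), N = n/sqrt(W^2)


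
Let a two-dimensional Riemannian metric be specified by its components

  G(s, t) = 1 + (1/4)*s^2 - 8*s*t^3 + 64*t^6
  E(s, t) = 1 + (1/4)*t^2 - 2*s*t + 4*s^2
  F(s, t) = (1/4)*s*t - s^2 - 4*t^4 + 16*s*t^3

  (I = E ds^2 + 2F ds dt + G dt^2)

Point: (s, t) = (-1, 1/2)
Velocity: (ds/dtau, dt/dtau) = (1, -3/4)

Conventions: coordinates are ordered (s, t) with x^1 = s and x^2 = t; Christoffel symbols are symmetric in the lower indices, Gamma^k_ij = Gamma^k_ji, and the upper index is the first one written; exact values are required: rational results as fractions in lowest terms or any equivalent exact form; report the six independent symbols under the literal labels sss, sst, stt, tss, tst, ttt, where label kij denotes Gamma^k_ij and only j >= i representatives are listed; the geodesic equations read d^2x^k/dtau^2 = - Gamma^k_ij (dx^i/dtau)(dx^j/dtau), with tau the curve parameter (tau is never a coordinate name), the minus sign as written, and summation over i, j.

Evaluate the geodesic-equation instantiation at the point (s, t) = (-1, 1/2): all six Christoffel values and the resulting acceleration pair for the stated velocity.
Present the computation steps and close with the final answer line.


E = 97/16, F = -27/8, G = 13/4 at the point
E_s = -9, E_t = 9/4, F_s = 33/8, F_t = -57/4, G_s = -3/2, G_t = 18
EG - F^2 = 133/16;  g^inv = (16/133) * [[13/4, 27/8], [27/8, 97/16]]
first-kind symbols [ij,l] = (1/2)(d_i g_jl + d_j g_il - d_l g_ij): [ss,s] = E_s/2 = -9/2, [ss,t] = F_s - E_t/2 = 3, [st,s] = E_t/2 = 9/8, [st,t] = G_s/2 = -3/4, [tt,s] = F_t - G_s/2 = -27/2, [tt,t] = G_t/2 = 9
Gamma^s_ij = (G*[ij,s] - F*[ij,t])/(EG - F^2), Gamma^t_ij = (E*[ij,t] - F*[ij,s])/(EG - F^2)
Gamma_sss = -72/133, Gamma_sst = 18/133, Gamma_stt = -216/133, Gamma_tss = 48/133, Gamma_tst = -12/133, Gamma_ttt = 144/133
d^2s/dtau^2 = -(Gamma_sss*(1)^2 + 2*Gamma_sst*(1)*(-3/4) + Gamma_stt*(-3/4)^2) = 63/38
d^2t/dtau^2 = -(Gamma_tss*(1)^2 + 2*Gamma_tst*(1)*(-3/4) + Gamma_ttt*(-3/4)^2) = -21/19

Answer: Gamma_sss = -72/133, Gamma_sst = 18/133, Gamma_stt = -216/133, Gamma_tss = 48/133, Gamma_tst = -12/133, Gamma_ttt = 144/133; accelerations (d^2s/dtau^2, d^2t/dtau^2) = (63/38, -21/19)


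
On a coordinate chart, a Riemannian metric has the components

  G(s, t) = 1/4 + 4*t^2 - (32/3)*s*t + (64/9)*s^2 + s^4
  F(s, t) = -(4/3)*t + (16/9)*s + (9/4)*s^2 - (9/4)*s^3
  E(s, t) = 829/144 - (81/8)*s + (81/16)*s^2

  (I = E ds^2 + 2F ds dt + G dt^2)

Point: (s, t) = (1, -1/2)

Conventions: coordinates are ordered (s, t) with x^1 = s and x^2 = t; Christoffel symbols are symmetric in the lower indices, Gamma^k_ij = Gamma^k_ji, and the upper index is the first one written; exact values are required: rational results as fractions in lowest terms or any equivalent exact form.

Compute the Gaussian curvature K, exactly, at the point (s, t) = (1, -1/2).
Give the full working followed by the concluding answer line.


E = 25/36, F = 22/9, G = 529/36, EG - F^2 = 203/48 at the point
E_s = 0, E_t = 0, F_s = -17/36, F_t = -4/3, G_s = 212/9, G_t = -44/3
E_tt = 0, F_st = 0, G_ss = 236/9
Compute both Brioschi determinants and normalise by (EG - F^2)^2.
M1 = [[-E_tt/2 + F_st - G_ss/2, E_s/2, F_s - E_t/2], [F_t - G_s/2, E, F], [G_t/2, F, G]] = [[-118/9, 0, -17/36], [-118/9, 25/36, 22/9], [-22/3, 22/9, 529/36]]; det M1 = -62285/1458
M2 = [[0, E_t/2, G_s/2], [E_t/2, E, F], [G_s/2, F, G]] = [[0, 0, 106/9], [0, 25/36, 22/9], [106/9, 22/9, 529/36]]; det M2 = -70225/729
det M1 - det M2 = 965/18; K = 965/18 / (203/48)^2 = 123520/41209

Answer: K = 123520/41209
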